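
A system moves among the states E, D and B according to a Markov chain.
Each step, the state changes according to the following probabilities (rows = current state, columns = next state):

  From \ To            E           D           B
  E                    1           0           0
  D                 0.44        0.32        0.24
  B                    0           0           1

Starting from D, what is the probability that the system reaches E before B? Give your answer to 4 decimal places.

Let h(s) be the probability of absorption at E starting from transient state s. Then h(E) = 1 and h(B) = 0. By first-step analysis:
h(D) = 0.44·1 + 0.32·h(D) + 0.24·0
Solving: h(D) = 0.6471.
Starting from D, the probability is 0.6471.

0.6471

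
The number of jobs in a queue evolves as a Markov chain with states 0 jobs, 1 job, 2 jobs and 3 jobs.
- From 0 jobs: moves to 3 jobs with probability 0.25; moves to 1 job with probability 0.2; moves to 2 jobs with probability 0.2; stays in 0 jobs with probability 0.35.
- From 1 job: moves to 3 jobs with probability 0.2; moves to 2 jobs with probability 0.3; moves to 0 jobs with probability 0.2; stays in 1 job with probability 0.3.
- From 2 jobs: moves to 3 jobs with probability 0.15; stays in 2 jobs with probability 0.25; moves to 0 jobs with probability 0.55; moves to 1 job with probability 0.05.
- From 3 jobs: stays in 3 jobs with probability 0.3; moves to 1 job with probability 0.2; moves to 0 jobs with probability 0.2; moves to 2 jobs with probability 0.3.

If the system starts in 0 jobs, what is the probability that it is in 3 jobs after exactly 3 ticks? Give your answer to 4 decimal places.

Propagate the distribution vector 3 ticks from 0 jobs.
After 0 ticks: (1.0000, 0.0000, 0.0000, 0.0000)
After 1 tick: (0.3500, 0.2000, 0.2000, 0.2500)
After 2 ticks: (0.3225, 0.1900, 0.2550, 0.2325)
After 3 ticks: (0.3376, 0.1808, 0.2550, 0.2266)
P(in 3 jobs after 3 ticks) = 0.2266

0.2266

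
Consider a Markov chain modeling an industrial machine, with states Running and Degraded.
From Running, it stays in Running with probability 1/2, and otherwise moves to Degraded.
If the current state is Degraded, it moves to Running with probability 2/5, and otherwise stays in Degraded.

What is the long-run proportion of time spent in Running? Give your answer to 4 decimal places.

Let the stationary distribution be π with π = πP and π_1 + π_2 = 1.
π_1 = 0.5·π_1 + 0.4·π_2
Solving with the normalization constraint gives π = (0.4444, 0.5556).
So the stationary probability of Running is 0.4444.

0.4444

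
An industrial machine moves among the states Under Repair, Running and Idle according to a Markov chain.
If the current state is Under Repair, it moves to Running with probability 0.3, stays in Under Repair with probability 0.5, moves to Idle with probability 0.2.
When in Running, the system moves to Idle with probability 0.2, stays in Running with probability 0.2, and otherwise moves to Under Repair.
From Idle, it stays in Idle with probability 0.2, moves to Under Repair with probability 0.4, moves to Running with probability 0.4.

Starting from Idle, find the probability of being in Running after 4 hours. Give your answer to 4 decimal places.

Propagate the distribution vector 4 hours from Idle.
After 0 hours: (0.0000, 0.0000, 1.0000)
After 1 hour: (0.4000, 0.4000, 0.2000)
After 2 hours: (0.5200, 0.2800, 0.2000)
After 3 hours: (0.5080, 0.2920, 0.2000)
After 4 hours: (0.5092, 0.2908, 0.2000)
P(in Running after 4 hours) = 0.2908

0.2908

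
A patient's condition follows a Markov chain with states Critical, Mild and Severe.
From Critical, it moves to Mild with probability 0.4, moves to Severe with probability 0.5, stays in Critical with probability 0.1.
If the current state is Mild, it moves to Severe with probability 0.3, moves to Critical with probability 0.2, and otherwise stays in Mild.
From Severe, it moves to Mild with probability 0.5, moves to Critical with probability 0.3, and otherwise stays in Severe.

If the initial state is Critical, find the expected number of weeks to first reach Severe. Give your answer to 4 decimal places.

2.4324

Let t(s) be the expected number of weeks to first reach Severe from state s, with t(Severe) = 0. Conditioning on the first week:
t(Critical) = 1 + 0.1·t(Critical) + 0.4·t(Mild)
t(Mild) = 1 + 0.2·t(Critical) + 0.5·t(Mild)
Solving: t(Critical) = 2.4324, t(Mild) = 2.9730.
Expected weeks from Critical to Severe: 2.4324.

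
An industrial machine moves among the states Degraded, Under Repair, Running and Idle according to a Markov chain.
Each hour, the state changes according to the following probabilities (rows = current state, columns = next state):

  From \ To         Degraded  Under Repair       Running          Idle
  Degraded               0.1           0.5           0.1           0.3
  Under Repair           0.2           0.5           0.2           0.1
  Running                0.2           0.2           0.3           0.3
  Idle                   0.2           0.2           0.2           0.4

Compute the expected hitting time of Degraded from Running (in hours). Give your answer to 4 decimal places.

Let t(s) be the expected number of hours to first reach Degraded from state s, with t(Degraded) = 0. Conditioning on the first hour:
t(Under Repair) = 1 + 0.5·t(Under Repair) + 0.2·t(Running) + 0.1·t(Idle)
t(Running) = 1 + 0.2·t(Under Repair) + 0.3·t(Running) + 0.3·t(Idle)
t(Idle) = 1 + 0.2·t(Under Repair) + 0.2·t(Running) + 0.4·t(Idle)
Solving: t(Under Repair) = 5.0000, t(Running) = 5.0000, t(Idle) = 5.0000.
Expected hours from Running to Degraded: 5.0000.

5.0000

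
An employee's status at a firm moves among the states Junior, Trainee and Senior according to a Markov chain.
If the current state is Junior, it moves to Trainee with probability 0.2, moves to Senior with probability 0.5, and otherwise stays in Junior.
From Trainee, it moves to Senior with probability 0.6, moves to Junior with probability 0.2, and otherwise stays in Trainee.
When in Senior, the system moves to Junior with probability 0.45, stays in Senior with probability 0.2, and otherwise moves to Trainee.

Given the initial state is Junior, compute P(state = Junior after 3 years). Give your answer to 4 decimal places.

Propagate the distribution vector 3 years from Junior.
After 0 years: (1.0000, 0.0000, 0.0000)
After 1 year: (0.3000, 0.2000, 0.5000)
After 2 years: (0.3550, 0.2750, 0.3700)
After 3 years: (0.3280, 0.2555, 0.4165)
P(in Junior after 3 years) = 0.3280

0.3280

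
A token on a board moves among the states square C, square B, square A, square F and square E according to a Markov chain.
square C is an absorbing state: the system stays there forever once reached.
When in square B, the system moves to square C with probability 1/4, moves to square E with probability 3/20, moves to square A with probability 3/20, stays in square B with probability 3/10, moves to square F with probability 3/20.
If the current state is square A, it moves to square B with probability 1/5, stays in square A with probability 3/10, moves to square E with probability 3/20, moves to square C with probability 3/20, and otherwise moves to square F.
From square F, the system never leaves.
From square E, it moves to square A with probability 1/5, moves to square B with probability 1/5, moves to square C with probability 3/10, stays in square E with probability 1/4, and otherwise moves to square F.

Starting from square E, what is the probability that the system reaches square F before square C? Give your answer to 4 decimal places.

0.2872

Let h(s) be the probability of absorption at square F starting from transient state s. Then h(square F) = 1 and h(square C) = 0. By first-step analysis:
h(square B) = 0.25·0 + 0.3·h(square B) + 0.15·h(square A) + 0.15·1 + 0.15·h(square E)
h(square A) = 0.15·0 + 0.2·h(square B) + 0.3·h(square A) + 0.2·1 + 0.15·h(square E)
h(square E) = 0.3·0 + 0.2·h(square B) + 0.2·h(square A) + 0.05·1 + 0.25·h(square E)
Solving: h(square B) = 0.3731, h(square A) = 0.4538, h(square E) = 0.2872.
Starting from square E, the probability is 0.2872.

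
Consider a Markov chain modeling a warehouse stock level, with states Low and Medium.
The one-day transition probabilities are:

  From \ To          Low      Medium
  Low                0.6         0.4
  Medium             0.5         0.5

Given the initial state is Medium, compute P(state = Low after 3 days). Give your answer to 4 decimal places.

Propagate the distribution vector 3 days from Medium.
After 0 days: (0.0000, 1.0000)
After 1 day: (0.5000, 0.5000)
After 2 days: (0.5500, 0.4500)
After 3 days: (0.5550, 0.4450)
P(in Low after 3 days) = 0.5550

0.5550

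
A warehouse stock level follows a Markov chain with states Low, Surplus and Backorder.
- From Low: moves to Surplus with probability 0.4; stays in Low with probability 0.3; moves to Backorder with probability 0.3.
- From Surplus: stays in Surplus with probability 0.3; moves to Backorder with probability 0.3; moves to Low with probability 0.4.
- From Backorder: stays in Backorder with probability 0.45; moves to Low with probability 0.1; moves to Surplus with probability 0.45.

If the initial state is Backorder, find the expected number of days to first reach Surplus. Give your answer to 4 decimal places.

2.2535

Let t(s) be the expected number of days to first reach Surplus from state s, with t(Surplus) = 0. Conditioning on the first day:
t(Low) = 1 + 0.3·t(Low) + 0.3·t(Backorder)
t(Backorder) = 1 + 0.1·t(Low) + 0.45·t(Backorder)
Solving: t(Low) = 2.3944, t(Backorder) = 2.2535.
Expected days from Backorder to Surplus: 2.2535.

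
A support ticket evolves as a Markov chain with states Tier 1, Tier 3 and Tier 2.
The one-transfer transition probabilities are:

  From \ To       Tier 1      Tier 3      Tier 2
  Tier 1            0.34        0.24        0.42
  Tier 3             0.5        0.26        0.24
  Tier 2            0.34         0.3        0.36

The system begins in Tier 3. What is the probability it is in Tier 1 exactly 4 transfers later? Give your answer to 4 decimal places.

0.3827

Propagate the distribution vector 4 transfers from Tier 3.
After 0 transfers: (0.0000, 1.0000, 0.0000)
After 1 transfer: (0.5000, 0.2600, 0.2400)
After 2 transfers: (0.3816, 0.2596, 0.3588)
After 3 transfers: (0.3815, 0.2667, 0.3517)
After 4 transfers: (0.3827, 0.2664, 0.3509)
P(in Tier 1 after 4 transfers) = 0.3827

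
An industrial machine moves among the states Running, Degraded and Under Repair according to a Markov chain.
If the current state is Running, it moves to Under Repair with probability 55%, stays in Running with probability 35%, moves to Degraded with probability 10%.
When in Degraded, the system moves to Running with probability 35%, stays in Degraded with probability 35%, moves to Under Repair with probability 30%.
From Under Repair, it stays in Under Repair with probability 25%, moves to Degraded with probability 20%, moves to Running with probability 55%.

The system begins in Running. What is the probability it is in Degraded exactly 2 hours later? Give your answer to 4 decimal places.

0.1800

Sum over the intermediate state after 1 hour:
P = P(Running→Running)·P(Running→Degraded) + P(Running→Degraded)·P(Degraded→Degraded) + P(Running→Under Repair)·P(Under Repair→Degraded)
  = 0.35×0.1 + 0.1×0.35 + 0.55×0.2
  = 0.0350 + 0.0350 + 0.1100 = 0.1800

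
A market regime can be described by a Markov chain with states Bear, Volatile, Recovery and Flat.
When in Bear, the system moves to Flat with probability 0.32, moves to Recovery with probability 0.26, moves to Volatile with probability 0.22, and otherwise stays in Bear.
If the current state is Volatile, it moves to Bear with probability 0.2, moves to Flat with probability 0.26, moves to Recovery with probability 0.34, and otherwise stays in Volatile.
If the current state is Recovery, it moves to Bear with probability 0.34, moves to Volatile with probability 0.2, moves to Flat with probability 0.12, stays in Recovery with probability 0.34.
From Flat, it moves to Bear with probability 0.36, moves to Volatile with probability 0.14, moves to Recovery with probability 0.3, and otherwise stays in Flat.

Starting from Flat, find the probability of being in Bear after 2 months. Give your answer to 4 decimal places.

Propagate the distribution vector 2 months from Flat.
After 0 months: (0.0000, 0.0000, 0.0000, 1.0000)
After 1 month: (0.3600, 0.1400, 0.3000, 0.2000)
After 2 months: (0.2740, 0.1952, 0.3032, 0.2276)
P(in Bear after 2 months) = 0.2740

0.2740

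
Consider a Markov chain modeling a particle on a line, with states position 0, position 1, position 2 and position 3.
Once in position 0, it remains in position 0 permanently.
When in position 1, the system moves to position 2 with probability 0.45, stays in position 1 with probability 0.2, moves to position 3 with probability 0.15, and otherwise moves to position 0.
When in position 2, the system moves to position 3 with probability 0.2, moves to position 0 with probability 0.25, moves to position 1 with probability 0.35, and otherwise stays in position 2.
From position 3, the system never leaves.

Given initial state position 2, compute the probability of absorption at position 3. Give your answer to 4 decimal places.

0.4404

Let h(s) be the probability of absorption at position 3 starting from transient state s. Then h(position 3) = 1 and h(position 0) = 0. By first-step analysis:
h(position 1) = 0.2·0 + 0.2·h(position 1) + 0.45·h(position 2) + 0.15·1
h(position 2) = 0.25·0 + 0.35·h(position 1) + 0.2·h(position 2) + 0.2·1
Solving: h(position 1) = 0.4352, h(position 2) = 0.4404.
Starting from position 2, the probability is 0.4404.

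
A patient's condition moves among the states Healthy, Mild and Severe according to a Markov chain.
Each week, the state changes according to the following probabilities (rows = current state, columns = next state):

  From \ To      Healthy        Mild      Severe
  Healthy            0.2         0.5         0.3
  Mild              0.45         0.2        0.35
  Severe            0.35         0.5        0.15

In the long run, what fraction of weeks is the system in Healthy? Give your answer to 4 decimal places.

0.3378

Let the stationary distribution be π with π = πP and π_1 + π_2 + π_3 = 1.
π_1 = 0.2·π_1 + 0.45·π_2 + 0.35·π_3
π_2 = 0.5·π_1 + 0.2·π_2 + 0.5·π_3
Solving with the normalization constraint gives π = (0.3378, 0.3846, 0.2776).
So the stationary probability of Healthy is 0.3378.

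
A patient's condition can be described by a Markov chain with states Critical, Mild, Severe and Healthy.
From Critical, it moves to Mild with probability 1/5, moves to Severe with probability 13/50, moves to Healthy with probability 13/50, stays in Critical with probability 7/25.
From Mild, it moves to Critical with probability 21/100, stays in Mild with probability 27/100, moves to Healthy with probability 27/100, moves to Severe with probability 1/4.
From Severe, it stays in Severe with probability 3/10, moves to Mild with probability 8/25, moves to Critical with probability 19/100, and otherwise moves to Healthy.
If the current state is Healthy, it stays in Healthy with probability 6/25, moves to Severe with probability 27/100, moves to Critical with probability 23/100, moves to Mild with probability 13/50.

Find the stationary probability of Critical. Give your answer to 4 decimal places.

Let the stationary distribution be π with π = πP and π_1 + π_2 + π_3 + π_4 = 1.
π_1 = 0.28·π_1 + 0.21·π_2 + 0.19·π_3 + 0.23·π_4
π_2 = 0.2·π_1 + 0.27·π_2 + 0.32·π_3 + 0.26·π_4
π_3 = 0.26·π_1 + 0.25·π_2 + 0.3·π_3 + 0.27·π_4
Solving with the normalization constraint gives π = (0.2251, 0.2654, 0.2706, 0.2389).
So the stationary probability of Critical is 0.2251.

0.2251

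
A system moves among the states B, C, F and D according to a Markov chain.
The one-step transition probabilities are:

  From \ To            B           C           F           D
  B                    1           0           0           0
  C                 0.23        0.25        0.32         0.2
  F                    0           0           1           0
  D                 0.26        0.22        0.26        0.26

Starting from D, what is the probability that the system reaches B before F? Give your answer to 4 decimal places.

Let h(s) be the probability of absorption at B starting from transient state s. Then h(B) = 1 and h(F) = 0. By first-step analysis:
h(C) = 0.23·1 + 0.25·h(C) + 0.32·0 + 0.2·h(D)
h(D) = 0.26·1 + 0.22·h(C) + 0.26·0 + 0.26·h(D)
Solving: h(C) = 0.4348, h(D) = 0.4806.
Starting from D, the probability is 0.4806.

0.4806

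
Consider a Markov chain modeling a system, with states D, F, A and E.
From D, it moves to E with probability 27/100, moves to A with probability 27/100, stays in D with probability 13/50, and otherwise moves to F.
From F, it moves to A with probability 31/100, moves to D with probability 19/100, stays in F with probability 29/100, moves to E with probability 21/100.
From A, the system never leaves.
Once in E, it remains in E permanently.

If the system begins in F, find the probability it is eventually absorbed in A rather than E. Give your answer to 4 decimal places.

Let h(s) be the probability of absorption at A starting from transient state s. Then h(A) = 1 and h(E) = 0. By first-step analysis:
h(D) = 0.26·h(D) + 0.2·h(F) + 0.27·1 + 0.27·0
h(F) = 0.19·h(D) + 0.29·h(F) + 0.31·1 + 0.21·0
Solving: h(D) = 0.5205, h(F) = 0.5759.
Starting from F, the probability is 0.5759.

0.5759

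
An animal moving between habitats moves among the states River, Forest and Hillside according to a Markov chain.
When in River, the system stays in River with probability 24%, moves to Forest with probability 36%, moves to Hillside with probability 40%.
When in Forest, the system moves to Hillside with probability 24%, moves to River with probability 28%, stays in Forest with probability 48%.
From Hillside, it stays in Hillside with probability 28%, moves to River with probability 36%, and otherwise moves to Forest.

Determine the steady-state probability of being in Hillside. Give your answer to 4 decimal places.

Let the stationary distribution be π with π = πP and π_1 + π_2 + π_3 = 1.
π_1 = 0.24·π_1 + 0.28·π_2 + 0.36·π_3
π_2 = 0.36·π_1 + 0.48·π_2 + 0.36·π_3
Solving with the normalization constraint gives π = (0.2922, 0.4091, 0.2987).
So the stationary probability of Hillside is 0.2987.

0.2987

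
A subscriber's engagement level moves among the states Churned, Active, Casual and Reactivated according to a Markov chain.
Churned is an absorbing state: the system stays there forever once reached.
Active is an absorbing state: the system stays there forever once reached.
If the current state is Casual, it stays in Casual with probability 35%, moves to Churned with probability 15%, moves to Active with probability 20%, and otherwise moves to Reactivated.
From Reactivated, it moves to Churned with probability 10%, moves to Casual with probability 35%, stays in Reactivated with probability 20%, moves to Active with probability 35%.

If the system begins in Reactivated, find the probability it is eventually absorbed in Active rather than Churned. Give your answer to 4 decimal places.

Let h(s) be the probability of absorption at Active starting from transient state s. Then h(Active) = 1 and h(Churned) = 0. By first-step analysis:
h(Casual) = 0.15·0 + 0.2·1 + 0.35·h(Casual) + 0.3·h(Reactivated)
h(Reactivated) = 0.1·0 + 0.35·1 + 0.35·h(Casual) + 0.2·h(Reactivated)
Solving: h(Casual) = 0.6386, h(Reactivated) = 0.7169.
Starting from Reactivated, the probability is 0.7169.

0.7169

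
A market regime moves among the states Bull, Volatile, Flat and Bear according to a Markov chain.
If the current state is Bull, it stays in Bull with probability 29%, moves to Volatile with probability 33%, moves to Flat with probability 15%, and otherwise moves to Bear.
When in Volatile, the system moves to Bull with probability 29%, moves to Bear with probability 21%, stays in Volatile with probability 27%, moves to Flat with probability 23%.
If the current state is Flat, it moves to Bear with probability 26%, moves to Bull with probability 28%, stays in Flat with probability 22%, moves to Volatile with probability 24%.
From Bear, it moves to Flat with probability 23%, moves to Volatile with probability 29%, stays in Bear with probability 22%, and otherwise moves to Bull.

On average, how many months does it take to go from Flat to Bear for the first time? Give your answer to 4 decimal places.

Let t(s) be the expected number of months to first reach Bear from state s, with t(Bear) = 0. Conditioning on the first month:
t(Bull) = 1 + 0.29·t(Bull) + 0.33·t(Volatile) + 0.15·t(Flat)
t(Volatile) = 1 + 0.29·t(Bull) + 0.27·t(Volatile) + 0.23·t(Flat)
t(Flat) = 1 + 0.28·t(Bull) + 0.24·t(Volatile) + 0.22·t(Flat)
Solving: t(Bull) = 4.3537, t(Volatile) = 4.4247, t(Flat) = 4.2063.
Expected months from Flat to Bear: 4.2063.

4.2063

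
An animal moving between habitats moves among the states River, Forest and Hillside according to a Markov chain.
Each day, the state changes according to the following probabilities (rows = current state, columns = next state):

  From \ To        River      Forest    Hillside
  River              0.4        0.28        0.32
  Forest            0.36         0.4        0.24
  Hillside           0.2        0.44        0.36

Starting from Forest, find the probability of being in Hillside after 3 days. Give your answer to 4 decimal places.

Propagate the distribution vector 3 days from Forest.
After 0 days: (0.0000, 1.0000, 0.0000)
After 1 day: (0.3600, 0.4000, 0.2400)
After 2 days: (0.3360, 0.3664, 0.2976)
After 3 days: (0.3258, 0.3716, 0.3026)
P(in Hillside after 3 days) = 0.3026

0.3026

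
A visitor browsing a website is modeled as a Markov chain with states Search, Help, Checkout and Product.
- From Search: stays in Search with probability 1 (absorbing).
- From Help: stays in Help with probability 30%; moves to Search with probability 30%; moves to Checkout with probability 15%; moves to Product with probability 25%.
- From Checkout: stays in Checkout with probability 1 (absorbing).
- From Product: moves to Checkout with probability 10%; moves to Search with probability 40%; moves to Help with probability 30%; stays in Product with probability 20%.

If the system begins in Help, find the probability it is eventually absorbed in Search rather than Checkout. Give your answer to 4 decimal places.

Let h(s) be the probability of absorption at Search starting from transient state s. Then h(Search) = 1 and h(Checkout) = 0. By first-step analysis:
h(Help) = 0.3·1 + 0.3·h(Help) + 0.15·0 + 0.25·h(Product)
h(Product) = 0.4·1 + 0.3·h(Help) + 0.1·0 + 0.2·h(Product)
Solving: h(Help) = 0.7010, h(Product) = 0.7629.
Starting from Help, the probability is 0.7010.

0.7010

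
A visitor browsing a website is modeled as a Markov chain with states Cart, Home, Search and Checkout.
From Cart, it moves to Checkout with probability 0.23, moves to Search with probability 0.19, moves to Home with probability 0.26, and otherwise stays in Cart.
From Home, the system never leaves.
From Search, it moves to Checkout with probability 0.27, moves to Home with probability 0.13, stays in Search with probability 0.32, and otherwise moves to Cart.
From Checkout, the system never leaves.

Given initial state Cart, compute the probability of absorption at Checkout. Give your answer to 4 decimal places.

Let h(s) be the probability of absorption at Checkout starting from transient state s. Then h(Checkout) = 1 and h(Home) = 0. By first-step analysis:
h(Cart) = 0.32·h(Cart) + 0.26·0 + 0.19·h(Search) + 0.23·1
h(Search) = 0.28·h(Cart) + 0.13·0 + 0.32·h(Search) + 0.27·1
Solving: h(Cart) = 0.5076, h(Search) = 0.6061.
Starting from Cart, the probability is 0.5076.

0.5076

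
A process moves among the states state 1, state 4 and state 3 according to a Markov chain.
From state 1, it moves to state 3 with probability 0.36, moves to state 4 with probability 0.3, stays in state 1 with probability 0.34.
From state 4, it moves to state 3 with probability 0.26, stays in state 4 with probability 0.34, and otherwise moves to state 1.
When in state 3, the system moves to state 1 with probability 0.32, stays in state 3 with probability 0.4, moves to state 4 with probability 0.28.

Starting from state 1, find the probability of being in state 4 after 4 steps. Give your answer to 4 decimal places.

0.3053

Propagate the distribution vector 4 steps from state 1.
After 0 steps: (1.0000, 0.0000, 0.0000)
After 1 step: (0.3400, 0.3000, 0.3600)
After 2 steps: (0.3508, 0.3048, 0.3444)
After 3 steps: (0.3514, 0.3053, 0.3433)
After 4 steps: (0.3515, 0.3053, 0.3432)
P(in state 4 after 4 steps) = 0.3053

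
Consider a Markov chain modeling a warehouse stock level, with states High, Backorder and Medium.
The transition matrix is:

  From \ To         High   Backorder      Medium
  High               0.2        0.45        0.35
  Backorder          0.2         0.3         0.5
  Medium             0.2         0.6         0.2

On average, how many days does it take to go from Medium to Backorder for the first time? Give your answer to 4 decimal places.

1.7544

Let t(s) be the expected number of days to first reach Backorder from state s, with t(Backorder) = 0. Conditioning on the first day:
t(High) = 1 + 0.2·t(High) + 0.35·t(Medium)
t(Medium) = 1 + 0.2·t(High) + 0.2·t(Medium)
Solving: t(High) = 2.0175, t(Medium) = 1.7544.
Expected days from Medium to Backorder: 1.7544.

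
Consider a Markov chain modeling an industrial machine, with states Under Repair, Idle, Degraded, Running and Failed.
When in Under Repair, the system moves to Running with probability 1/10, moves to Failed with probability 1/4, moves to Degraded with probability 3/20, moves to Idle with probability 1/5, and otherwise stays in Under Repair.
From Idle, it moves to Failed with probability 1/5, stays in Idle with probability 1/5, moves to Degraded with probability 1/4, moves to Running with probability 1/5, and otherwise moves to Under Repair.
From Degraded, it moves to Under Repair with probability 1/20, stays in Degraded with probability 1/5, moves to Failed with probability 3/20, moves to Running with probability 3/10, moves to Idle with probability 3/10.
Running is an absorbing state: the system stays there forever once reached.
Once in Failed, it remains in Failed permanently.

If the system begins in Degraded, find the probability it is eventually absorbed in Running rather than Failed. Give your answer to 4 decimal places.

Let h(s) be the probability of absorption at Running starting from transient state s. Then h(Running) = 1 and h(Failed) = 0. By first-step analysis:
h(Under Repair) = 0.3·h(Under Repair) + 0.2·h(Idle) + 0.15·h(Degraded) + 0.1·1 + 0.25·0
h(Idle) = 0.15·h(Under Repair) + 0.2·h(Idle) + 0.25·h(Degraded) + 0.2·1 + 0.2·0
h(Degraded) = 0.05·h(Under Repair) + 0.3·h(Idle) + 0.2·h(Degraded) + 0.3·1 + 0.15·0
Solving: h(Under Repair) = 0.4168, h(Idle) = 0.5137, h(Degraded) = 0.5937.
Starting from Degraded, the probability is 0.5937.

0.5937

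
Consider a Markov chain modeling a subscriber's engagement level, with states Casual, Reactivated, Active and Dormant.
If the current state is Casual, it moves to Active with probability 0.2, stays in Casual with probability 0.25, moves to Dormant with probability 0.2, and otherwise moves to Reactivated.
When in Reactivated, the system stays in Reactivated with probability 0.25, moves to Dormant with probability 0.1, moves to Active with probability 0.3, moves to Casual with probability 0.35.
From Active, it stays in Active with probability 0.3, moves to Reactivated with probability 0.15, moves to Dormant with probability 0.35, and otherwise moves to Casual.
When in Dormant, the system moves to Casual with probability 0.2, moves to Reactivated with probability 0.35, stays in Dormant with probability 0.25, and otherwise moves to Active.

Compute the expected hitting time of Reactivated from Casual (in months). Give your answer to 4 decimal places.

Let t(s) be the expected number of months to first reach Reactivated from state s, with t(Reactivated) = 0. Conditioning on the first month:
t(Casual) = 1 + 0.25·t(Casual) + 0.2·t(Active) + 0.2·t(Dormant)
t(Active) = 1 + 0.2·t(Casual) + 0.3·t(Active) + 0.35·t(Dormant)
t(Dormant) = 1 + 0.2·t(Casual) + 0.2·t(Active) + 0.25·t(Dormant)
Solving: t(Casual) = 3.2727, t(Active) = 4.0000, t(Dormant) = 3.2727.
Expected months from Casual to Reactivated: 3.2727.

3.2727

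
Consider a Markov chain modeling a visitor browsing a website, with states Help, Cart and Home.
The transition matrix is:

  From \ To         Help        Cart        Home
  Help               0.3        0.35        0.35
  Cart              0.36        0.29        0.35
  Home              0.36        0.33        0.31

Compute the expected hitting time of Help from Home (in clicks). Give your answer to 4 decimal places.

2.7778

Let t(s) be the expected number of clicks to first reach Help from state s, with t(Help) = 0. Conditioning on the first click:
t(Cart) = 1 + 0.29·t(Cart) + 0.35·t(Home)
t(Home) = 1 + 0.33·t(Cart) + 0.31·t(Home)
Solving: t(Cart) = 2.7778, t(Home) = 2.7778.
Expected clicks from Home to Help: 2.7778.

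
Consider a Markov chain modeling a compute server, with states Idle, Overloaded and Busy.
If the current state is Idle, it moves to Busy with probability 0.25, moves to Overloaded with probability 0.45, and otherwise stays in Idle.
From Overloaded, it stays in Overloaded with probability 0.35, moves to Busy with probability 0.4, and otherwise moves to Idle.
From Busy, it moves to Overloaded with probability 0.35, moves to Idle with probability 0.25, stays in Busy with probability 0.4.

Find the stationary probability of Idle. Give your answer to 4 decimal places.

0.2632

Let the stationary distribution be π with π = πP and π_1 + π_2 + π_3 = 1.
π_1 = 0.3·π_1 + 0.25·π_2 + 0.25·π_3
π_2 = 0.45·π_1 + 0.35·π_2 + 0.35·π_3
Solving with the normalization constraint gives π = (0.2632, 0.3763, 0.3605).
So the stationary probability of Idle is 0.2632.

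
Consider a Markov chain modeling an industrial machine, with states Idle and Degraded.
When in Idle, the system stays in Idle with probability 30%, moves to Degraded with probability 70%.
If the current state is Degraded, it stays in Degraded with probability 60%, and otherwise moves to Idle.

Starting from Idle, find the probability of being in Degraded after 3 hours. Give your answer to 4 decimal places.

Propagate the distribution vector 3 hours from Idle.
After 0 hours: (1.0000, 0.0000)
After 1 hour: (0.3000, 0.7000)
After 2 hours: (0.3700, 0.6300)
After 3 hours: (0.3630, 0.6370)
P(in Degraded after 3 hours) = 0.6370

0.6370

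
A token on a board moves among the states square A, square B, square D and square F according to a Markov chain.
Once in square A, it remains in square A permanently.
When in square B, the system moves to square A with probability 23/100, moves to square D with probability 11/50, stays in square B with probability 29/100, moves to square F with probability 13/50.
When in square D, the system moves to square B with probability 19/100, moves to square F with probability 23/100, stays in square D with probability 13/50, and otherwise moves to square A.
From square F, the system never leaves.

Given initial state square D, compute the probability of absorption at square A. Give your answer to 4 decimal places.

0.5602

Let h(s) be the probability of absorption at square A starting from transient state s. Then h(square A) = 1 and h(square F) = 0. By first-step analysis:
h(square B) = 0.23·1 + 0.29·h(square B) + 0.22·h(square D) + 0.26·0
h(square D) = 0.32·1 + 0.19·h(square B) + 0.26·h(square D) + 0.23·0
Solving: h(square B) = 0.4975, h(square D) = 0.5602.
Starting from square D, the probability is 0.5602.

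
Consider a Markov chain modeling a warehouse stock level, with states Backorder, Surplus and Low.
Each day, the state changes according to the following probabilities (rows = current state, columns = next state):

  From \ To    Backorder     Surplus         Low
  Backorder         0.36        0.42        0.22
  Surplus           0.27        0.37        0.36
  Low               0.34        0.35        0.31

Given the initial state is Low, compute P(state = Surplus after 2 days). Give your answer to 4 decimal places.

0.3808

Sum over the intermediate state after 1 day:
P = P(Low→Backorder)·P(Backorder→Surplus) + P(Low→Surplus)·P(Surplus→Surplus) + P(Low→Low)·P(Low→Surplus)
  = 0.34×0.42 + 0.35×0.37 + 0.31×0.35
  = 0.1428 + 0.1295 + 0.1085 = 0.3808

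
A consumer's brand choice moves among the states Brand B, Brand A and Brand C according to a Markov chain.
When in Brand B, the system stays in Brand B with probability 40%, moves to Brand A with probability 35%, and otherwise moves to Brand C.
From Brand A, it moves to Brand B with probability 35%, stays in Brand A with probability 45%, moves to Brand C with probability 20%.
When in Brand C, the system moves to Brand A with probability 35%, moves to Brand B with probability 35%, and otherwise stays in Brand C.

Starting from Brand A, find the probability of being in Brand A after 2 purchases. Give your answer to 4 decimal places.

0.3950

Sum over the intermediate state after 1 purchase:
P = P(Brand A→Brand B)·P(Brand B→Brand A) + P(Brand A→Brand A)·P(Brand A→Brand A) + P(Brand A→Brand C)·P(Brand C→Brand A)
  = 0.35×0.35 + 0.45×0.45 + 0.2×0.35
  = 0.1225 + 0.2025 + 0.0700 = 0.3950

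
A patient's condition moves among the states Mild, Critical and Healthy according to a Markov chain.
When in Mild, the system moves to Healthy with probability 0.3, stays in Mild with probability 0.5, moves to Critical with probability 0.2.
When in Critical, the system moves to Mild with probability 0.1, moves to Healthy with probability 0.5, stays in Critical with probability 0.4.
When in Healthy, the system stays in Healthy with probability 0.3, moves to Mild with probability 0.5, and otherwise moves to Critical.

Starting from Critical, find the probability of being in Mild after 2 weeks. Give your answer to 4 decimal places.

Sum over the intermediate state after 1 week:
P = P(Critical→Mild)·P(Mild→Mild) + P(Critical→Critical)·P(Critical→Mild) + P(Critical→Healthy)·P(Healthy→Mild)
  = 0.1×0.5 + 0.4×0.1 + 0.5×0.5
  = 0.0500 + 0.0400 + 0.2500 = 0.3400

0.3400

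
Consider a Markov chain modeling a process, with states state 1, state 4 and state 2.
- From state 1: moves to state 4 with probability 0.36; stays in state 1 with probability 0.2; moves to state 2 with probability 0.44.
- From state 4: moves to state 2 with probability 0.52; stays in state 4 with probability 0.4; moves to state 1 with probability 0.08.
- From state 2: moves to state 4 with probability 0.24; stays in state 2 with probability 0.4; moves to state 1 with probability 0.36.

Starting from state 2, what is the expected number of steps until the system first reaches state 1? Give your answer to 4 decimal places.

3.5714

Let t(s) be the expected number of steps to first reach state 1 from state s, with t(state 1) = 0. Conditioning on the first step:
t(state 4) = 1 + 0.4·t(state 4) + 0.52·t(state 2)
t(state 2) = 1 + 0.24·t(state 4) + 0.4·t(state 2)
Solving: t(state 4) = 4.7619, t(state 2) = 3.5714.
Expected steps from state 2 to state 1: 3.5714.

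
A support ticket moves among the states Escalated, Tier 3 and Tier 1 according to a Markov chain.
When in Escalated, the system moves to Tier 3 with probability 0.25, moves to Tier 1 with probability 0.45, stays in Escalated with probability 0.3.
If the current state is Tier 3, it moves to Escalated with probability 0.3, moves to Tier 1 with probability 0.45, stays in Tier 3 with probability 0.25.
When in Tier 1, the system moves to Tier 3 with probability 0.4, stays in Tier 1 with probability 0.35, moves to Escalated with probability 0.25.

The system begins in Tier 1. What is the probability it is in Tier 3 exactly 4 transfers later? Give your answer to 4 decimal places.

Propagate the distribution vector 4 transfers from Tier 1.
After 0 transfers: (0.0000, 0.0000, 1.0000)
After 1 transfer: (0.2500, 0.4000, 0.3500)
After 2 transfers: (0.2825, 0.3025, 0.4150)
After 3 transfers: (0.2793, 0.3123, 0.4085)
After 4 transfers: (0.2796, 0.3113, 0.4092)
P(in Tier 3 after 4 transfers) = 0.3113

0.3113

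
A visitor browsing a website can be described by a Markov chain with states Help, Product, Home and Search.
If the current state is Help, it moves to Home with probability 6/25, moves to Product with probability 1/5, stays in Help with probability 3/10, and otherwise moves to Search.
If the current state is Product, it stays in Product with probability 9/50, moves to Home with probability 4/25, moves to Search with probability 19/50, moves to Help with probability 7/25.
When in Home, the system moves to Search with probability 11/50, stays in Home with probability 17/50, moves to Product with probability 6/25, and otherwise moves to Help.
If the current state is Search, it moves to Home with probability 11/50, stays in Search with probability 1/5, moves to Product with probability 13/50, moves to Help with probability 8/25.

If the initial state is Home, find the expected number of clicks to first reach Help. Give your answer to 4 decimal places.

4.0205

Let t(s) be the expected number of clicks to first reach Help from state s, with t(Help) = 0. Conditioning on the first click:
t(Product) = 1 + 0.18·t(Product) + 0.16·t(Home) + 0.38·t(Search)
t(Home) = 1 + 0.24·t(Product) + 0.34·t(Home) + 0.22·t(Search)
t(Search) = 1 + 0.26·t(Product) + 0.22·t(Home) + 0.2·t(Search)
Solving: t(Product) = 3.6445, t(Home) = 4.0205, t(Search) = 3.5401.
Expected clicks from Home to Help: 4.0205.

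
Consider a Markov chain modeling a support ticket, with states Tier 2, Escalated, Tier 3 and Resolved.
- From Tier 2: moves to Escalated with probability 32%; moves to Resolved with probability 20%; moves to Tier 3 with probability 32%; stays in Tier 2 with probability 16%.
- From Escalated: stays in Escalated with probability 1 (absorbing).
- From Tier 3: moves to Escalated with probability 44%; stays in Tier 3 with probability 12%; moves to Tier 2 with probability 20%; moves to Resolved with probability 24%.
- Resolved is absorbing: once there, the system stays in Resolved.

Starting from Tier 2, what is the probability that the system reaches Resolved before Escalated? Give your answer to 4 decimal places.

0.3744

Let h(s) be the probability of absorption at Resolved starting from transient state s. Then h(Resolved) = 1 and h(Escalated) = 0. By first-step analysis:
h(Tier 2) = 0.16·h(Tier 2) + 0.32·0 + 0.32·h(Tier 3) + 0.2·1
h(Tier 3) = 0.2·h(Tier 2) + 0.44·0 + 0.12·h(Tier 3) + 0.24·1
Solving: h(Tier 2) = 0.3744, h(Tier 3) = 0.3578.
Starting from Tier 2, the probability is 0.3744.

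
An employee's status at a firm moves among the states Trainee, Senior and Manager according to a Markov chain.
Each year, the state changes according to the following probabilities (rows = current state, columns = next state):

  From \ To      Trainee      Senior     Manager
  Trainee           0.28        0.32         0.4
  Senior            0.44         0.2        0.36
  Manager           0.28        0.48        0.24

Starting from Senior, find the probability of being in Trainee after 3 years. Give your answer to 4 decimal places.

Propagate the distribution vector 3 years from Senior.
After 0 years: (0.0000, 1.0000, 0.0000)
After 1 year: (0.4400, 0.2000, 0.3600)
After 2 years: (0.3120, 0.3536, 0.3344)
After 3 years: (0.3366, 0.3311, 0.3324)
P(in Trainee after 3 years) = 0.3366

0.3366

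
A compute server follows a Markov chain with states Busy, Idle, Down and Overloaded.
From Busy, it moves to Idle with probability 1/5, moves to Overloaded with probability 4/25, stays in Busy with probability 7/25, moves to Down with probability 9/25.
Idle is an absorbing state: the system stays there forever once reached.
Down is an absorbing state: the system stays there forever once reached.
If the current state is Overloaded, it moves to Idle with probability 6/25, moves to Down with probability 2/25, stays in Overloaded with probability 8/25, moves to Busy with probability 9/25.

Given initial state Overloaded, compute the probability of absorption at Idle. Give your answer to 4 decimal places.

Let h(s) be the probability of absorption at Idle starting from transient state s. Then h(Idle) = 1 and h(Down) = 0. By first-step analysis:
h(Busy) = 0.28·h(Busy) + 0.2·1 + 0.36·0 + 0.16·h(Overloaded)
h(Overloaded) = 0.36·h(Busy) + 0.24·1 + 0.08·0 + 0.32·h(Overloaded)
Solving: h(Busy) = 0.4037, h(Overloaded) = 0.5667.
Starting from Overloaded, the probability is 0.5667.

0.5667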